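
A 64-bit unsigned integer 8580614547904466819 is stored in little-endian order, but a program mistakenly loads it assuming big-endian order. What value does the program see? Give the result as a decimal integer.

8580614547904466819 in 64-bit hexadecimal is 0x7714777822650F83.
Stored little-endian, the bytes at ascending addresses are 83 0F 65 22 78 77 14 77.
Read back as big-endian, the last byte is least significant, giving 0x830F652278771477.
0x830F652278771477 = 9443878142343582839.

9443878142343582839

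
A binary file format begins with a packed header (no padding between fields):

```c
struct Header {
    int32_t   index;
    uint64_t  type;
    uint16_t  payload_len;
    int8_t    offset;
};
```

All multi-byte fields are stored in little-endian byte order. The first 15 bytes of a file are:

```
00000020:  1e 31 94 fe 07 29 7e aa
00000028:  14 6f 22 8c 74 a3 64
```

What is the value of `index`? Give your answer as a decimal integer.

`index` is the first field, at byte offset 0, occupying 4 bytes.
Bytes at offsets 0..3: 1E 31 94 FE.
In little-endian order the low byte comes first in memory.
Reassemble most-significant byte first: FE 94 31 1E → 0xFE94311E.
Top bit is set, so as a signed 32-bit value this is 0xFE94311E − 2^32 = -23842530.

-23842530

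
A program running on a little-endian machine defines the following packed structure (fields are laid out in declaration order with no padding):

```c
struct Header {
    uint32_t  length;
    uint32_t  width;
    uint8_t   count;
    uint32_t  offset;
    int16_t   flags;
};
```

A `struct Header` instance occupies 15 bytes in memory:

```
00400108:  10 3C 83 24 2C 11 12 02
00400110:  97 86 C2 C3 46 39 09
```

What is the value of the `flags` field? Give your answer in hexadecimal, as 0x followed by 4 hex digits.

0x0939

`flags` follows `length` (4 B), `width` (4 B), `count` (1 B), `offset` (4 B), so it starts at offset 4 + 4 + 1 + 4 = 13 and occupies 2 bytes.
Bytes at offsets 13..14: 39 09.
Little-endian: lowest address holds the least-significant byte.
Reassemble most-significant byte first: 09 39 → 0x0939.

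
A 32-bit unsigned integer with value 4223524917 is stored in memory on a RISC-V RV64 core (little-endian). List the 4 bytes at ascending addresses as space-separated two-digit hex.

4223524917 in hexadecimal, padded to 32 bits, is 0xFBBDE035.
Split into bytes (most-significant first): FB BD E0 35.
Little-endian stores the least-significant byte at the lowest address.
So at ascending addresses the bytes are 35 E0 BD FB.

35 E0 BD FB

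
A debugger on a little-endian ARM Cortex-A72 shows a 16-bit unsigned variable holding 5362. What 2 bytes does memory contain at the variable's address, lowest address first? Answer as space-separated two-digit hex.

5362 in hexadecimal, padded to 16 bits, is 0x14F2.
Split into bytes (most-significant first): 14 F2.
Little-endian: lowest address holds the least-significant byte.
So at ascending addresses the bytes are F2 14.

F2 14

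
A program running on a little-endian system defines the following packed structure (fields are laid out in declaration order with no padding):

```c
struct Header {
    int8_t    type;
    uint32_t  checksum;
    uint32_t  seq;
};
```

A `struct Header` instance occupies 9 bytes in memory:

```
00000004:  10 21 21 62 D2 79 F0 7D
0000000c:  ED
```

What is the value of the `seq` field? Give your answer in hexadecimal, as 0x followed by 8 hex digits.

`seq` follows `type` (1 B), `checksum` (4 B), so it starts at offset 1 + 4 = 5 and occupies 4 bytes.
Bytes at offsets 5..8: 79 F0 7D ED.
Little-endian: lowest address holds the least-significant byte.
Reassemble most-significant byte first: ED 7D F0 79 → 0xED7DF079.

0xED7DF079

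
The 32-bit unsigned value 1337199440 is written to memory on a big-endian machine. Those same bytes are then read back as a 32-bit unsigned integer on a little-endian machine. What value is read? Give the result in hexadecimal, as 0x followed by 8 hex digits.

0x500BB44F

1337199440 in 32-bit hexadecimal is 0x4FB40B50.
Stored big-endian, the bytes at ascending addresses are 4F B4 0B 50.
Read back as little-endian, the first byte is least significant, giving 0x500BB44F.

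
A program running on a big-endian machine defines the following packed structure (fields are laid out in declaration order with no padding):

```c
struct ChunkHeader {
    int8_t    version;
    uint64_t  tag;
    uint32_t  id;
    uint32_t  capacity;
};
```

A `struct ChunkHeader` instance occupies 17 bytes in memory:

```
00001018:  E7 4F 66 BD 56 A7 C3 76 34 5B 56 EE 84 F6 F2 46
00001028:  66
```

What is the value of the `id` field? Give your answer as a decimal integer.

1532423812

`id` follows `version` (1 B), `tag` (8 B), so it starts at offset 1 + 8 = 9 and occupies 4 bytes.
Bytes at offsets 9..12: 5B 56 EE 84.
In big-endian order the high byte comes first in memory.
The bytes are already most-significant first: 0x5B56EE84.
0x5B56EE84 = 1532423812.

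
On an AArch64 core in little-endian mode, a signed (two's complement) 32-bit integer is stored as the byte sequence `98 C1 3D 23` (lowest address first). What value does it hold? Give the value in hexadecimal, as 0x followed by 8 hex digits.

Little-endian stores the least-significant byte at the lowest address.
Reassemble most-significant byte first: 23 3D C1 98 → 0x233DC198.

0x233DC198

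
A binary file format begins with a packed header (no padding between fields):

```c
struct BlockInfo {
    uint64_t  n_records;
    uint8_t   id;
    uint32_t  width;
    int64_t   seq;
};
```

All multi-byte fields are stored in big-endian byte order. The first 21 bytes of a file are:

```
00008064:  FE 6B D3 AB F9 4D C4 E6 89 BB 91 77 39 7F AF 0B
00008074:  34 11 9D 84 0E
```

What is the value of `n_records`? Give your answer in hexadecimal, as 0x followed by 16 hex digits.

`n_records` is the first field, at byte offset 0, occupying 8 bytes.
Bytes at offsets 0..7: FE 6B D3 AB F9 4D C4 E6.
Big-endian: lowest address holds the most-significant byte.
The bytes are already most-significant first: 0xFE6BD3ABF94DC4E6.

0xFE6BD3ABF94DC4E6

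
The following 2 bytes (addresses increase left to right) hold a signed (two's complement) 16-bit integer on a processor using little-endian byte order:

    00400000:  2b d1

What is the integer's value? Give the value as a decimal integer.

Little-endian: lowest address holds the least-significant byte.
Reassemble most-significant byte first: D1 2B → 0xD12B.
Top bit is set, so as a signed 16-bit value this is 0xD12B − 2^16 = -11989.

-11989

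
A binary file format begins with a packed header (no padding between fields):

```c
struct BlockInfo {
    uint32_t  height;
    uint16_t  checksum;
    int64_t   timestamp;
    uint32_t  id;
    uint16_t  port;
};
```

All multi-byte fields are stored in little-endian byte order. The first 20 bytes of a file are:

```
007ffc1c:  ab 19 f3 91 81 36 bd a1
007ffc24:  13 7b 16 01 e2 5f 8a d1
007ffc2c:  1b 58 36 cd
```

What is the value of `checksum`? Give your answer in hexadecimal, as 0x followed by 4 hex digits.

0x3681

`checksum` follows `height` (4 bytes), so it starts at byte offset 4 and occupies 2 bytes.
Bytes at offsets 4..5: 81 36.
In little-endian order the low byte comes first in memory.
Reassemble most-significant byte first: 36 81 → 0x3681.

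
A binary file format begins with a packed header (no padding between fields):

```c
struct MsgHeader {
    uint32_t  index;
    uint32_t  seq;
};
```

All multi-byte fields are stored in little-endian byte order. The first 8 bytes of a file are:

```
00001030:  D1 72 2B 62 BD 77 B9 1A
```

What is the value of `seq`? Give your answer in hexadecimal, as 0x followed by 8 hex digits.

`seq` follows `index` (4 bytes), so it starts at byte offset 4 and occupies 4 bytes.
Bytes at offsets 4..7: BD 77 B9 1A.
Little-endian: lowest address holds the least-significant byte.
Reassemble most-significant byte first: 1A B9 77 BD → 0x1AB977BD.

0x1AB977BD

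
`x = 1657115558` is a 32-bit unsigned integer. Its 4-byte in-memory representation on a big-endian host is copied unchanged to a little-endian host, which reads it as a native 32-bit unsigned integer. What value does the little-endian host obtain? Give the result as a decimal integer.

2794702178

1657115558 in 32-bit hexadecimal is 0x62C593A6.
Stored big-endian, the bytes at ascending addresses are 62 C5 93 A6.
Read back as little-endian, the first byte is least significant, giving 0xA693C562.
0xA693C562 = 2794702178.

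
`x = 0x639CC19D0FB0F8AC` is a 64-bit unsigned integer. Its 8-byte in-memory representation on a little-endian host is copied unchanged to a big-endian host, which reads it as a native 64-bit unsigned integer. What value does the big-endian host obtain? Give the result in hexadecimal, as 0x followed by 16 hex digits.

Stored little-endian, the bytes at ascending addresses are AC F8 B0 0F 9D C1 9C 63.
Read back as big-endian, the last byte is least significant, giving 0xACF8B00F9DC19C63.

0xACF8B00F9DC19C63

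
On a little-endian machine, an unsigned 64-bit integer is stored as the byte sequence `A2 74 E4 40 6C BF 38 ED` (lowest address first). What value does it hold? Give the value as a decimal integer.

Little-endian stores the least-significant byte at the lowest address.
Reassemble most-significant byte first: ED 38 BF 6C 40 E4 74 A2 → 0xED38BF6C40E474A2.
0xED38BF6C40E474A2 = 17093622857350804642.

17093622857350804642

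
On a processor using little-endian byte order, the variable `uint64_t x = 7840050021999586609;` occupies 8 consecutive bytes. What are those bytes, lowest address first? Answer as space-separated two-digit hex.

31 2D 94 E6 F4 73 CD 6C

7840050021999586609 in hexadecimal, padded to 64 bits, is 0x6CCD73F4E6942D31.
Split into bytes (most-significant first): 6C CD 73 F4 E6 94 2D 31.
In little-endian order the low byte comes first in memory.
So at ascending addresses the bytes are 31 2D 94 E6 F4 73 CD 6C.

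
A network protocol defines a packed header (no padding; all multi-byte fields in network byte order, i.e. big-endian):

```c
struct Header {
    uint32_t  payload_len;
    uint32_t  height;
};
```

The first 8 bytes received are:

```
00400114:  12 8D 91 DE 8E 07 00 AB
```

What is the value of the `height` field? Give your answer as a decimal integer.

`height` follows `payload_len` (4 bytes), so it starts at byte offset 4 and occupies 4 bytes.
Bytes at offsets 4..7: 8E 07 00 AB.
Big-endian stores the most-significant byte at the lowest address.
The bytes are already most-significant first: 0x8E0700AB.
0x8E0700AB = 2382823595.

2382823595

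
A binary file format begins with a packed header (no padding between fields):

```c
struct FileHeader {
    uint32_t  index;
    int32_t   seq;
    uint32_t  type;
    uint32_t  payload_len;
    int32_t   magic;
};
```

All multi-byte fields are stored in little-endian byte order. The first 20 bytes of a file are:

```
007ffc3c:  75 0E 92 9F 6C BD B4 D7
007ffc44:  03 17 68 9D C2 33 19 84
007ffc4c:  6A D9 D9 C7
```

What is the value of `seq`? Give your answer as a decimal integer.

-676020884

`seq` follows `index` (4 bytes), so it starts at byte offset 4 and occupies 4 bytes.
Bytes at offsets 4..7: 6C BD B4 D7.
Little-endian: lowest address holds the least-significant byte.
Reassemble most-significant byte first: D7 B4 BD 6C → 0xD7B4BD6C.
Top bit is set, so as a signed 32-bit value this is 0xD7B4BD6C − 2^32 = -676020884.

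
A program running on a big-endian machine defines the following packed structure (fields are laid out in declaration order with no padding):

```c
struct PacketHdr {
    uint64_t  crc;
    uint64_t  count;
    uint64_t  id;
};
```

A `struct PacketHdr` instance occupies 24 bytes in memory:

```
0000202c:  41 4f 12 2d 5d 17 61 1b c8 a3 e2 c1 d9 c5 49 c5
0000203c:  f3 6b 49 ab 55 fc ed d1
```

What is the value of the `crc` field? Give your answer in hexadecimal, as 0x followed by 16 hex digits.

`crc` is the first field, at byte offset 0, occupying 8 bytes.
Bytes at offsets 0..7: 41 4F 12 2D 5D 17 61 1B.
Big-endian: lowest address holds the most-significant byte.
The bytes are already most-significant first: 0x414F122D5D17611B.

0x414F122D5D17611B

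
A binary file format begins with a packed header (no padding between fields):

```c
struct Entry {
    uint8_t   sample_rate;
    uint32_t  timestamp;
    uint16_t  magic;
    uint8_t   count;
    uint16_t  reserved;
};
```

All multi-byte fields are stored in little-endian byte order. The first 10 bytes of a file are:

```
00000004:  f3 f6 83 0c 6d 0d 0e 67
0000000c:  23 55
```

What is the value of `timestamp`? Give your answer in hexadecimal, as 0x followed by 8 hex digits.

0x6D0C83F6

`timestamp` follows `sample_rate` (1 byte), so it starts at byte offset 1 and occupies 4 bytes.
Bytes at offsets 1..4: F6 83 0C 6D.
Little-endian: lowest address holds the least-significant byte.
Reassemble most-significant byte first: 6D 0C 83 F6 → 0x6D0C83F6.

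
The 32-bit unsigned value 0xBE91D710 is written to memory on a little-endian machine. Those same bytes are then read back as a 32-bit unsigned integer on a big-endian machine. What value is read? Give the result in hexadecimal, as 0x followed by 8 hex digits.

0x10D791BE

Stored little-endian, the bytes at ascending addresses are 10 D7 91 BE.
Read back as big-endian, the last byte is least significant, giving 0x10D791BE.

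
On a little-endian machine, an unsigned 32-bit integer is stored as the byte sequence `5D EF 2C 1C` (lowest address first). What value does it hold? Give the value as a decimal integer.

Little-endian: lowest address holds the least-significant byte.
Reassemble most-significant byte first: 1C 2C EF 5D → 0x1C2CEF5D.
0x1C2CEF5D = 472706909.

472706909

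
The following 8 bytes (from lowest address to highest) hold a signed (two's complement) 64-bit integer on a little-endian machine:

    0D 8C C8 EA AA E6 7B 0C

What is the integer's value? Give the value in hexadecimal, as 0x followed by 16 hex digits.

0x0C7BE6AAEAC88C0D

In little-endian order the low byte comes first in memory.
Reassemble most-significant byte first: 0C 7B E6 AA EA C8 8C 0D → 0x0C7BE6AAEAC88C0D.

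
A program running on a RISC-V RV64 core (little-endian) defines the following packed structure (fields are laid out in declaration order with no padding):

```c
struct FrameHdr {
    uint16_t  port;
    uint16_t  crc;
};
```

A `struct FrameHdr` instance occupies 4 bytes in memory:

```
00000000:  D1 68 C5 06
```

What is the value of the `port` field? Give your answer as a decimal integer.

`port` is the first field, at byte offset 0, occupying 2 bytes.
Bytes at offsets 0..1: D1 68.
In little-endian order the low byte comes first in memory.
Reassemble most-significant byte first: 68 D1 → 0x68D1.
0x68D1 = 26833.

26833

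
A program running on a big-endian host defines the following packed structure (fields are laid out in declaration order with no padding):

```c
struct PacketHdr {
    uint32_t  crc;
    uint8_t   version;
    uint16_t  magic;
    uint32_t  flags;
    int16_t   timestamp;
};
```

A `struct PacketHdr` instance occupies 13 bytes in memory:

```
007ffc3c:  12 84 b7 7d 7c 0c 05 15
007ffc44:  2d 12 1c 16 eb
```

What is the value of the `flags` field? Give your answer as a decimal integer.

`flags` follows `crc` (4 B), `version` (1 B), `magic` (2 B), so it starts at offset 4 + 1 + 2 = 7 and occupies 4 bytes.
Bytes at offsets 7..10: 15 2D 12 1C.
Big-endian stores the most-significant byte at the lowest address.
The bytes are already most-significant first: 0x152D121C.
0x152D121C = 355275292.

355275292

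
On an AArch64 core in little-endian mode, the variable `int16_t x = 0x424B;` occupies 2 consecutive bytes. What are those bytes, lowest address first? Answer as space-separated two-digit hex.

Split into bytes (most-significant first): 42 4B.
Little-endian stores the least-significant byte at the lowest address.
So at ascending addresses the bytes are 4B 42.

4B 42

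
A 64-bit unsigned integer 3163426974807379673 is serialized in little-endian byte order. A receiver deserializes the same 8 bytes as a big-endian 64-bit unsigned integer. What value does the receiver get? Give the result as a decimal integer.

15658532884069803563

3163426974807379673 in 64-bit hexadecimal is 0x2BE6C012B2484ED9.
Stored little-endian, the bytes at ascending addresses are D9 4E 48 B2 12 C0 E6 2B.
Read back as big-endian, the last byte is least significant, giving 0xD94E48B212C0E62B.
0xD94E48B212C0E62B = 15658532884069803563.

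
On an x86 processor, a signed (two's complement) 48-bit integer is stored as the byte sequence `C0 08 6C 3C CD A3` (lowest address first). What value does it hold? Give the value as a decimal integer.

Little-endian: lowest address holds the least-significant byte.
Reassemble most-significant byte first: A3 CD 3C 6C 08 C0 → 0xA3CD3C6C08C0.
Top bit is set, so as a signed 48-bit value this is 0xA3CD3C6C08C0 − 2^48 = -101373099374400.

-101373099374400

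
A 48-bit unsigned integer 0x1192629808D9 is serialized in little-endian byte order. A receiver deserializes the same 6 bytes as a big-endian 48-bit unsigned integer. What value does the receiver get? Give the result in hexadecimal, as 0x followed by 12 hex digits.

Stored little-endian, the bytes at ascending addresses are D9 08 98 62 92 11.
Read back as big-endian, the last byte is least significant, giving 0xD90898629211.

0xD90898629211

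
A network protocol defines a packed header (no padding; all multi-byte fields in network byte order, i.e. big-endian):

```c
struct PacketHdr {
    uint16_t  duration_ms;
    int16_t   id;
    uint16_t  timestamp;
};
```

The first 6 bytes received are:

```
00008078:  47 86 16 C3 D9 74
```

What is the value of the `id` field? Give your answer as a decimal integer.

`id` follows `duration_ms` (2 bytes), so it starts at byte offset 2 and occupies 2 bytes.
Bytes at offsets 2..3: 16 C3.
In big-endian order the high byte comes first in memory.
The bytes are already most-significant first: 0x16C3.
0x16C3 = 5827.

5827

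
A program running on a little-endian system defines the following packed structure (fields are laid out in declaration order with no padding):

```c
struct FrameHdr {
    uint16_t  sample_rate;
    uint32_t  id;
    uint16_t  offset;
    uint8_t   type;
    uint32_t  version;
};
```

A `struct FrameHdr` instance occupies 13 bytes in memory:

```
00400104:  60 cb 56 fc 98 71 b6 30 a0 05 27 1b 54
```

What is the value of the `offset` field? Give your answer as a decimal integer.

12470

`offset` follows `sample_rate` (2 B), `id` (4 B), so it starts at offset 2 + 4 = 6 and occupies 2 bytes.
Bytes at offsets 6..7: B6 30.
Little-endian: lowest address holds the least-significant byte.
Reassemble most-significant byte first: 30 B6 → 0x30B6.
0x30B6 = 12470.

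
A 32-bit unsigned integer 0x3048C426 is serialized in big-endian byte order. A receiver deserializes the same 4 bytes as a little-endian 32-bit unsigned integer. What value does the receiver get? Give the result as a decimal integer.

Stored big-endian, the bytes at ascending addresses are 30 48 C4 26.
Read back as little-endian, the first byte is least significant, giving 0x26C44830.
0x26C44830 = 650397744.

650397744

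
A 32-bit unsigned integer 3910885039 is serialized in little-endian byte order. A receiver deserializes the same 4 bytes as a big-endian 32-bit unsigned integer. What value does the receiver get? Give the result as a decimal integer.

2942180329

3910885039 in 32-bit hexadecimal is 0xE91B5EAF.
Stored little-endian, the bytes at ascending addresses are AF 5E 1B E9.
Read back as big-endian, the last byte is least significant, giving 0xAF5E1BE9.
0xAF5E1BE9 = 2942180329.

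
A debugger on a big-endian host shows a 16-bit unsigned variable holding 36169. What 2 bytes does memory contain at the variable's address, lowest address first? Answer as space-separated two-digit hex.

8D 49

36169 in hexadecimal, padded to 16 bits, is 0x8D49.
Split into bytes (most-significant first): 8D 49.
Big-endian stores the most-significant byte at the lowest address.
So the memory order matches the most-significant-first order: 8D 49.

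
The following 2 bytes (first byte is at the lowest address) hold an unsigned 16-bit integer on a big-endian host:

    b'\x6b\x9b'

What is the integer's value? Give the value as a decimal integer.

In big-endian order the high byte comes first in memory.
The bytes are already most-significant first: 0x6B9B.
0x6B9B = 27547.

27547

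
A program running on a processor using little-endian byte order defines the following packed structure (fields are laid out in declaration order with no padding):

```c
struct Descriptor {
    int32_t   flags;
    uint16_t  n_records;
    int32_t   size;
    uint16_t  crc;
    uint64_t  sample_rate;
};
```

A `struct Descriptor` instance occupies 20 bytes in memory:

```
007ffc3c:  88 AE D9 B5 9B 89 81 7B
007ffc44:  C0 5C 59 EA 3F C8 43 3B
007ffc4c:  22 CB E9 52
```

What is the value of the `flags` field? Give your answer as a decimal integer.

`flags` is the first field, at byte offset 0, occupying 4 bytes.
Bytes at offsets 0..3: 88 AE D9 B5.
Little-endian: lowest address holds the least-significant byte.
Reassemble most-significant byte first: B5 D9 AE 88 → 0xB5D9AE88.
Top bit is set, so as a signed 32-bit value this is 0xB5D9AE88 − 2^32 = -1244025208.

-1244025208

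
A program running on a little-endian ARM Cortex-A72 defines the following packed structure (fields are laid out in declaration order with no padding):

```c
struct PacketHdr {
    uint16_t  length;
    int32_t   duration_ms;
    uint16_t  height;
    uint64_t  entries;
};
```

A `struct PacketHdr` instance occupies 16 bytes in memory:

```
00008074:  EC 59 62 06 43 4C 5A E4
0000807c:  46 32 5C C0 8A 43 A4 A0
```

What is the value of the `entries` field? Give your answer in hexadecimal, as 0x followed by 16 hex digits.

0xA0A4438AC05C3246

`entries` follows `length` (2 B), `duration_ms` (4 B), `height` (2 B), so it starts at offset 2 + 4 + 2 = 8 and occupies 8 bytes.
Bytes at offsets 8..15: 46 32 5C C0 8A 43 A4 A0.
Little-endian stores the least-significant byte at the lowest address.
Reassemble most-significant byte first: A0 A4 43 8A C0 5C 32 46 → 0xA0A4438AC05C3246.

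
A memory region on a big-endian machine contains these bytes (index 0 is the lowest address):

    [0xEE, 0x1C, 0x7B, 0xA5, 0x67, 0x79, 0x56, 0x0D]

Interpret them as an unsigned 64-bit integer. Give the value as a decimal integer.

In big-endian order the high byte comes first in memory.
The bytes are already most-significant first: 0xEE1C7BA56779560D.
0xEE1C7BA56779560D = 17157724630710572557.

17157724630710572557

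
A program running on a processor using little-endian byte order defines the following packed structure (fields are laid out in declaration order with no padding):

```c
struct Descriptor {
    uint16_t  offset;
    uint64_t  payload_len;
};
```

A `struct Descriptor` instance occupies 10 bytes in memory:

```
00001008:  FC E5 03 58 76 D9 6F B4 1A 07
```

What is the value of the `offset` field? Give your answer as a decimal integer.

`offset` is the first field, at byte offset 0, occupying 2 bytes.
Bytes at offsets 0..1: FC E5.
In little-endian order the low byte comes first in memory.
Reassemble most-significant byte first: E5 FC → 0xE5FC.
0xE5FC = 58876.

58876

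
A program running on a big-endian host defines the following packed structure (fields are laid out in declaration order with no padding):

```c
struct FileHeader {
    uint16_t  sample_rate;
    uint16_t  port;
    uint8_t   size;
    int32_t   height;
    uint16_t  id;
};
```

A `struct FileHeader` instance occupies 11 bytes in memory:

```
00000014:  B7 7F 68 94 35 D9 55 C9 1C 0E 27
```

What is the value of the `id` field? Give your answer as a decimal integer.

`id` follows `sample_rate` (2 B), `port` (2 B), `size` (1 B), `height` (4 B), so it starts at offset 2 + 2 + 1 + 4 = 9 and occupies 2 bytes.
Bytes at offsets 9..10: 0E 27.
Big-endian: lowest address holds the most-significant byte.
The bytes are already most-significant first: 0x0E27.
0x0E27 = 3623.

3623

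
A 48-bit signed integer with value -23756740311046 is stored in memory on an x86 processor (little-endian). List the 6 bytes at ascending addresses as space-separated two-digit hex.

Two's complement of -23756740311046 in 48 bits: 23756740311046 = 0x159B4C113806; invert → 0xEA64B3EEC7F9; add 1 → 0xEA64B3EEC7FA.
Split into bytes (most-significant first): EA 64 B3 EE C7 FA.
Little-endian stores the least-significant byte at the lowest address.
So at ascending addresses the bytes are FA C7 EE B3 64 EA.

FA C7 EE B3 64 EA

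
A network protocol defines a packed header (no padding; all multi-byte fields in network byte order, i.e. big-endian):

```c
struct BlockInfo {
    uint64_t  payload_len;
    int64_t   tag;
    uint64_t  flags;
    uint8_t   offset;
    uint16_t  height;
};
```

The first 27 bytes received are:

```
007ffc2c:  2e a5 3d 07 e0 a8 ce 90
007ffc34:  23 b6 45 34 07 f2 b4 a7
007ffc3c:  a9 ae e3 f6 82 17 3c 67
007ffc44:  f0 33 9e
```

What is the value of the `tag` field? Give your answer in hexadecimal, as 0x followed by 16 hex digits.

0x23B6453407F2B4A7

`tag` follows `payload_len` (8 bytes), so it starts at byte offset 8 and occupies 8 bytes.
Bytes at offsets 8..15: 23 B6 45 34 07 F2 B4 A7.
Big-endian: lowest address holds the most-significant byte.
The bytes are already most-significant first: 0x23B6453407F2B4A7.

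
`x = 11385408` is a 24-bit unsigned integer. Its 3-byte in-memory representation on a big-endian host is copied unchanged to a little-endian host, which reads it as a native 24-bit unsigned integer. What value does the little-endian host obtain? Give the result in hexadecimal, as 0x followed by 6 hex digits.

0x40BAAD

11385408 in 24-bit hexadecimal is 0xADBA40.
Stored big-endian, the bytes at ascending addresses are AD BA 40.
Read back as little-endian, the first byte is least significant, giving 0x40BAAD.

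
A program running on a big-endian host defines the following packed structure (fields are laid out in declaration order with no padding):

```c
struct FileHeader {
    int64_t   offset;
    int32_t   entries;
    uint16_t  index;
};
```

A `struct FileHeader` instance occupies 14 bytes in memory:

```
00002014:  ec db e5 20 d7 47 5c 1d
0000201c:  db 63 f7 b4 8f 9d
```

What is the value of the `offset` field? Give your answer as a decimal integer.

-1379256931645432803

`offset` is the first field, at byte offset 0, occupying 8 bytes.
Bytes at offsets 0..7: EC DB E5 20 D7 47 5C 1D.
Big-endian stores the most-significant byte at the lowest address.
The bytes are already most-significant first: 0xECDBE520D7475C1D.
Top bit is set, so as a signed 64-bit value this is 0xECDBE520D7475C1D − 2^64 = -1379256931645432803.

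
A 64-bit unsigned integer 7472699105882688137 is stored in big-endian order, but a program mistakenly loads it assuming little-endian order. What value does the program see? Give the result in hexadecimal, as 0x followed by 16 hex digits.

0x894A84A73E5CB467

7472699105882688137 in 64-bit hexadecimal is 0x67B45C3EA7844A89.
Stored big-endian, the bytes at ascending addresses are 67 B4 5C 3E A7 84 4A 89.
Read back as little-endian, the first byte is least significant, giving 0x894A84A73E5CB467.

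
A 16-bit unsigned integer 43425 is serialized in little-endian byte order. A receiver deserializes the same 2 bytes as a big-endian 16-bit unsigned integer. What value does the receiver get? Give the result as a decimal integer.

43425 in 16-bit hexadecimal is 0xA9A1.
Stored little-endian, the bytes at ascending addresses are A1 A9.
Read back as big-endian, the last byte is least significant, giving 0xA1A9.
0xA1A9 = 41385.

41385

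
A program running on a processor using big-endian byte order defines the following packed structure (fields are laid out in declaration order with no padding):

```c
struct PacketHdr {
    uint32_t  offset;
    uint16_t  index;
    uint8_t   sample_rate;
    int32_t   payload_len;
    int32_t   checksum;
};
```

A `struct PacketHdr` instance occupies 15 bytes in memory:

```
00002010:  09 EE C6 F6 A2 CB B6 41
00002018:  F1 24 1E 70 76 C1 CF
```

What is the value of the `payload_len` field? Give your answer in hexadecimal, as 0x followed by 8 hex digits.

0x41F1241E

`payload_len` follows `offset` (4 B), `index` (2 B), `sample_rate` (1 B), so it starts at offset 4 + 2 + 1 = 7 and occupies 4 bytes.
Bytes at offsets 7..10: 41 F1 24 1E.
Big-endian: lowest address holds the most-significant byte.
The bytes are already most-significant first: 0x41F1241E.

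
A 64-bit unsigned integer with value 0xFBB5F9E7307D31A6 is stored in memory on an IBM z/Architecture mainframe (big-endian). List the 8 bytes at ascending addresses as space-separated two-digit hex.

FB B5 F9 E7 30 7D 31 A6

Split into bytes (most-significant first): FB B5 F9 E7 30 7D 31 A6.
Big-endian stores the most-significant byte at the lowest address.
So the memory order matches the most-significant-first order: FB B5 F9 E7 30 7D 31 A6.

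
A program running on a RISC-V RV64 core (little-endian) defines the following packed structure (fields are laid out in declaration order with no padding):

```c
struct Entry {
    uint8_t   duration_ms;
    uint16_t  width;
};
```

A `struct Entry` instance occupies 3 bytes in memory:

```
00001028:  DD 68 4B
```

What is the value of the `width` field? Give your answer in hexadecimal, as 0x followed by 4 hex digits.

0x4B68

`width` follows `duration_ms` (1 byte), so it starts at byte offset 1 and occupies 2 bytes.
Bytes at offsets 1..2: 68 4B.
Little-endian stores the least-significant byte at the lowest address.
Reassemble most-significant byte first: 4B 68 → 0x4B68.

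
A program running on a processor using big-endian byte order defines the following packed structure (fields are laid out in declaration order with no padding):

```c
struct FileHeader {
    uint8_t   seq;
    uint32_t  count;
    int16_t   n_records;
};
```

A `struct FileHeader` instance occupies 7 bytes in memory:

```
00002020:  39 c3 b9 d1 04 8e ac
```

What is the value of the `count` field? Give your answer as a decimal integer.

3283734788

`count` follows `seq` (1 byte), so it starts at byte offset 1 and occupies 4 bytes.
Bytes at offsets 1..4: C3 B9 D1 04.
Big-endian: lowest address holds the most-significant byte.
The bytes are already most-significant first: 0xC3B9D104.
0xC3B9D104 = 3283734788.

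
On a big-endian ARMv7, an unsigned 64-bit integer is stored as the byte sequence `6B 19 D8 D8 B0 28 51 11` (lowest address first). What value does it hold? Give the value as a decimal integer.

7717437861656023313

In big-endian order the high byte comes first in memory.
The bytes are already most-significant first: 0x6B19D8D8B0285111.
0x6B19D8D8B0285111 = 7717437861656023313.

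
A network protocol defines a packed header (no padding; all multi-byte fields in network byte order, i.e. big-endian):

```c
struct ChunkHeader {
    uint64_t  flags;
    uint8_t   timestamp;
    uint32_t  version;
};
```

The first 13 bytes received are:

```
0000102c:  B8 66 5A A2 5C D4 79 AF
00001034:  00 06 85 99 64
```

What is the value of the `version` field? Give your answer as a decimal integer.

109418852

`version` follows `flags` (8 B), `timestamp` (1 B), so it starts at offset 8 + 1 = 9 and occupies 4 bytes.
Bytes at offsets 9..12: 06 85 99 64.
Big-endian stores the most-significant byte at the lowest address.
The bytes are already most-significant first: 0x06859964.
0x06859964 = 109418852.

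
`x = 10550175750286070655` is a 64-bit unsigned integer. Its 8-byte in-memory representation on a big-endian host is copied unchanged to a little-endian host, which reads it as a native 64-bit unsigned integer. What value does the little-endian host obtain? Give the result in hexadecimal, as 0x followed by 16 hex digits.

0x7FD3BD99F2C06992

10550175750286070655 in 64-bit hexadecimal is 0x9269C0F299BDD37F.
Stored big-endian, the bytes at ascending addresses are 92 69 C0 F2 99 BD D3 7F.
Read back as little-endian, the first byte is least significant, giving 0x7FD3BD99F2C06992.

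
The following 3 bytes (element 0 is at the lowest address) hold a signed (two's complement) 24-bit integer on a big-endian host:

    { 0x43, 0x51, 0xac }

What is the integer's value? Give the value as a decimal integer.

In big-endian order the high byte comes first in memory.
The bytes are already most-significant first: 0x4351AC.
0x4351AC = 4411820.

4411820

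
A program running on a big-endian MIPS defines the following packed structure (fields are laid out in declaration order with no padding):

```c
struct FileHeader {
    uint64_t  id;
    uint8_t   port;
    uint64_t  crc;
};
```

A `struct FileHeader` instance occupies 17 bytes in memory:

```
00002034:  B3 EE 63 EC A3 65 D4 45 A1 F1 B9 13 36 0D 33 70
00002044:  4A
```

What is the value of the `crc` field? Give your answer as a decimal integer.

17417974156702740554

`crc` follows `id` (8 B), `port` (1 B), so it starts at offset 8 + 1 = 9 and occupies 8 bytes.
Bytes at offsets 9..16: F1 B9 13 36 0D 33 70 4A.
In big-endian order the high byte comes first in memory.
The bytes are already most-significant first: 0xF1B913360D33704A.
0xF1B913360D33704A = 17417974156702740554.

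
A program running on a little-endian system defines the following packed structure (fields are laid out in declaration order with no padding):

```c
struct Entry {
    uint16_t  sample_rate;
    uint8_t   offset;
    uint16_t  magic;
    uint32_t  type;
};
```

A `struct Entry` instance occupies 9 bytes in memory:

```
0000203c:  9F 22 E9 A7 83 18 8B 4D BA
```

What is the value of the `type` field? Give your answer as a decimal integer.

`type` follows `sample_rate` (2 B), `offset` (1 B), `magic` (2 B), so it starts at offset 2 + 1 + 2 = 5 and occupies 4 bytes.
Bytes at offsets 5..8: 18 8B 4D BA.
Little-endian stores the least-significant byte at the lowest address.
Reassemble most-significant byte first: BA 4D 8B 18 → 0xBA4D8B18.
0xBA4D8B18 = 3125644056.

3125644056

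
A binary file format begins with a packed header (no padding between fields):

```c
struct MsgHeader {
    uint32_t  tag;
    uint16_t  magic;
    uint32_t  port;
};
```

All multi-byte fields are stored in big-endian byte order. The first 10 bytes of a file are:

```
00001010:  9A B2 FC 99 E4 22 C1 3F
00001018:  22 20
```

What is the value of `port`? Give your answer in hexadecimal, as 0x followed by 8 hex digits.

`port` follows `tag` (4 B), `magic` (2 B), so it starts at offset 4 + 2 = 6 and occupies 4 bytes.
Bytes at offsets 6..9: C1 3F 22 20.
Big-endian stores the most-significant byte at the lowest address.
The bytes are already most-significant first: 0xC13F2220.

0xC13F2220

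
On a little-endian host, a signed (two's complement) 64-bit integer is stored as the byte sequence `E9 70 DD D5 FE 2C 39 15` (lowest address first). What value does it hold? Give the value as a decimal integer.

1529303021490368745

Little-endian: lowest address holds the least-significant byte.
Reassemble most-significant byte first: 15 39 2C FE D5 DD 70 E9 → 0x15392CFED5DD70E9.
0x15392CFED5DD70E9 = 1529303021490368745.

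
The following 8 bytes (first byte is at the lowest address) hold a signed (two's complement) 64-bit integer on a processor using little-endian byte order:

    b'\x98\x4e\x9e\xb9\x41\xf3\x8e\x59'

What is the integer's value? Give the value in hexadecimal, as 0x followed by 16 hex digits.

0x598EF341B99E4E98

Little-endian stores the least-significant byte at the lowest address.
Reassemble most-significant byte first: 59 8E F3 41 B9 9E 4E 98 → 0x598EF341B99E4E98.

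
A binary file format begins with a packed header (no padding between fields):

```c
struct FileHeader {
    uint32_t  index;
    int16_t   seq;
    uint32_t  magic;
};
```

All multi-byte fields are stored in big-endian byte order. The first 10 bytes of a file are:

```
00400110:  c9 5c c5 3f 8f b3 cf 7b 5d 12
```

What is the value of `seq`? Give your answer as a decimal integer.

-28749

`seq` follows `index` (4 bytes), so it starts at byte offset 4 and occupies 2 bytes.
Bytes at offsets 4..5: 8F B3.
Big-endian stores the most-significant byte at the lowest address.
The bytes are already most-significant first: 0x8FB3.
Top bit is set, so as a signed 16-bit value this is 0x8FB3 − 2^16 = -28749.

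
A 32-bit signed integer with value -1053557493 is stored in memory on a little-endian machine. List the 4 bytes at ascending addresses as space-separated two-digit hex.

0B FD 33 C1

Two's complement of -1053557493 in 32 bits: 1053557493 = 0x3ECC02F5; invert → 0xC133FD0A; add 1 → 0xC133FD0B.
Split into bytes (most-significant first): C1 33 FD 0B.
Little-endian: lowest address holds the least-significant byte.
So at ascending addresses the bytes are 0B FD 33 C1.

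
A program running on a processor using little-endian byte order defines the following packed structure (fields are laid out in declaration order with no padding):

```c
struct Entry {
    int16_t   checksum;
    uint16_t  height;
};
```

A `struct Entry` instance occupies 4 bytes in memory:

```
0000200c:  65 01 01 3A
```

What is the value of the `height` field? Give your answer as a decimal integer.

`height` follows `checksum` (2 bytes), so it starts at byte offset 2 and occupies 2 bytes.
Bytes at offsets 2..3: 01 3A.
Little-endian: lowest address holds the least-significant byte.
Reassemble most-significant byte first: 3A 01 → 0x3A01.
0x3A01 = 14849.

14849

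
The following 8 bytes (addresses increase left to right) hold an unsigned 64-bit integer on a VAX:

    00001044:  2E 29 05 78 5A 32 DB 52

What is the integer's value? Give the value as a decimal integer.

5970421095151773998

Little-endian stores the least-significant byte at the lowest address.
Reassemble most-significant byte first: 52 DB 32 5A 78 05 29 2E → 0x52DB325A7805292E.
0x52DB325A7805292E = 5970421095151773998.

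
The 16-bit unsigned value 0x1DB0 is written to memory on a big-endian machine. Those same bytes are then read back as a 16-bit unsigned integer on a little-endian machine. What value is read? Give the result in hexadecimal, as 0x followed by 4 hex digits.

0xB01D

Stored big-endian, the bytes at ascending addresses are 1D B0.
Read back as little-endian, the first byte is least significant, giving 0xB01D.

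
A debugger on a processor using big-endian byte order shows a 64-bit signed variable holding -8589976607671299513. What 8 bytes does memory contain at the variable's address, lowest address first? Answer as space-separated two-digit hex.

88 CA 45 C9 76 D6 52 47

Two's complement of -8589976607671299513 in 64 bits: 8589976607671299513 = 0x7735BA368929ADB9; invert → 0x88CA45C976D65246; add 1 → 0x88CA45C976D65247.
Split into bytes (most-significant first): 88 CA 45 C9 76 D6 52 47.
Big-endian: lowest address holds the most-significant byte.
So the memory order matches the most-significant-first order: 88 CA 45 C9 76 D6 52 47.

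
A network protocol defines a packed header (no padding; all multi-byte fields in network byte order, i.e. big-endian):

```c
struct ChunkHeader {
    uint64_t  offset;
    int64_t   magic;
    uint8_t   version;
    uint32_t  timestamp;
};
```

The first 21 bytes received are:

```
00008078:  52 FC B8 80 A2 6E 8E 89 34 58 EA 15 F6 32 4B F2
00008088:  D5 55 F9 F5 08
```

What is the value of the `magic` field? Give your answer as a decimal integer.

3772022067968494578

`magic` follows `offset` (8 bytes), so it starts at byte offset 8 and occupies 8 bytes.
Bytes at offsets 8..15: 34 58 EA 15 F6 32 4B F2.
Big-endian: lowest address holds the most-significant byte.
The bytes are already most-significant first: 0x3458EA15F6324BF2.
0x3458EA15F6324BF2 = 3772022067968494578.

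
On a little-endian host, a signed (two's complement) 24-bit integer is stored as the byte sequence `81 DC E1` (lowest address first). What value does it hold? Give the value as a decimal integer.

-1975167

In little-endian order the low byte comes first in memory.
Reassemble most-significant byte first: E1 DC 81 → 0xE1DC81.
Top bit is set, so as a signed 24-bit value this is 0xE1DC81 − 2^24 = -1975167.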